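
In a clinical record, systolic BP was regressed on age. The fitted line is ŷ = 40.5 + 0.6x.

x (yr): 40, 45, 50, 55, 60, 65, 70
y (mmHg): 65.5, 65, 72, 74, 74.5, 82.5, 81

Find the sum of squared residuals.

x=40: ŷ = 40.5 + 0.6·40 = 64.5; r = 65.5 − 64.5 = 1
x=45: ŷ = 40.5 + 0.6·45 = 67.5; r = 65 − 67.5 = -2.5
x=50: ŷ = 40.5 + 0.6·50 = 70.5; r = 72 − 70.5 = 1.5
x=55: ŷ = 40.5 + 0.6·55 = 73.5; r = 74 − 73.5 = 0.5
x=60: ŷ = 40.5 + 0.6·60 = 76.5; r = 74.5 − 76.5 = -2
x=65: ŷ = 40.5 + 0.6·65 = 79.5; r = 82.5 − 79.5 = 3
x=70: ŷ = 40.5 + 0.6·70 = 82.5; r = 81 − 82.5 = -1.5
SSE = 1 + 6.25 + 2.25 + 0.25 + 4 + 9 + 2.25 = 25

SSE = 25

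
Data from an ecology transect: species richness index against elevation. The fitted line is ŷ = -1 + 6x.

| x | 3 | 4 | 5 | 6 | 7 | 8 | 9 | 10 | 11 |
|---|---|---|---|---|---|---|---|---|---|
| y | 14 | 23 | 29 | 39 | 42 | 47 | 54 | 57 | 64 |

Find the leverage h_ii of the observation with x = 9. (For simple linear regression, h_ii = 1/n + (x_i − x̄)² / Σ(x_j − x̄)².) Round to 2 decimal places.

h = 0.18

x̄ = (3 + 4 + 5 + 6 + 7 + 8 + 9 + 10 + 11)/9 = 7
Σ(x − x̄)² = 16 + 9 + 4 + 1 + 0 + 1 + 4 + 9 + 16 = 60
h = 1/9 + (2)²/60 = 0.111111 + 0.0666667 = 0.18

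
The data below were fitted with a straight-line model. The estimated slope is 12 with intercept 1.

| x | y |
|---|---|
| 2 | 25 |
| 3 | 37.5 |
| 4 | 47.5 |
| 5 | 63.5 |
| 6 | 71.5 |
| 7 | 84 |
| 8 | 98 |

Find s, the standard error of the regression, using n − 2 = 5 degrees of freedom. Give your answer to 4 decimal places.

x=2: ŷ = 1 + 12·2 = 25; r = 25 − 25 = 0
x=3: ŷ = 1 + 12·3 = 37; r = 37.5 − 37 = 0.5
x=4: ŷ = 1 + 12·4 = 49; r = 47.5 − 49 = -1.5
x=5: ŷ = 1 + 12·5 = 61; r = 63.5 − 61 = 2.5
x=6: ŷ = 1 + 12·6 = 73; r = 71.5 − 73 = -1.5
x=7: ŷ = 1 + 12·7 = 85; r = 84 − 85 = -1
x=8: ŷ = 1 + 12·8 = 97; r = 98 − 97 = 1
SSE = 0 + 0.25 + 2.25 + 6.25 + 2.25 + 1 + 1 = 13
s = √(13/5) = √2.6 ≈ 1.6125

s = 1.6125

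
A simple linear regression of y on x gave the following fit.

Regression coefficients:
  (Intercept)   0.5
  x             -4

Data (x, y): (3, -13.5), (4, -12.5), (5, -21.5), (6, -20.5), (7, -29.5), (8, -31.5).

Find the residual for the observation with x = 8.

ŷ = 0.5 − 4·8 = -31.5
e = -31.5 − (-31.5) = 0

e = 0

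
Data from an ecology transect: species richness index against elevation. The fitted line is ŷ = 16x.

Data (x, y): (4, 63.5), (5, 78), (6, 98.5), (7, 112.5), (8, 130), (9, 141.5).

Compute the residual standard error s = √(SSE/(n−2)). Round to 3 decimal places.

x=4: ŷ = 16·4 = 64; r = 63.5 − 64 = -0.5
x=5: ŷ = 16·5 = 80; r = 78 − 80 = -2
x=6: ŷ = 16·6 = 96; r = 98.5 − 96 = 2.5
x=7: ŷ = 16·7 = 112; r = 112.5 − 112 = 0.5
x=8: ŷ = 16·8 = 128; r = 130 − 128 = 2
x=9: ŷ = 16·9 = 144; r = 141.5 − 144 = -2.5
SSE = 0.25 + 4 + 6.25 + 0.25 + 4 + 6.25 = 21
s = √(21/4) = √5.25 ≈ 2.291

s = 2.291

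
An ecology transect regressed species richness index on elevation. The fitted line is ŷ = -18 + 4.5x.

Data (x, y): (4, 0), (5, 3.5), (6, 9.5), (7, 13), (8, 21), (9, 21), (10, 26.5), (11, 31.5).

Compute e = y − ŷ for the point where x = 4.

ŷ = -18 + 4.5·4 = 0
e = 0 − 0 = 0

e = 0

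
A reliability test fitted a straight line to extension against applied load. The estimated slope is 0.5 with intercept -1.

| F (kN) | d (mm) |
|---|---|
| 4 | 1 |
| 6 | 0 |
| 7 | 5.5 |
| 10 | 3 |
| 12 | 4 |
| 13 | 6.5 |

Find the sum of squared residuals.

F=4: d̂ = -1 + 0.5·4 = 1; r = 1 − 1 = 0
F=6: d̂ = -1 + 0.5·6 = 2; r = 0 − 2 = -2
F=7: d̂ = -1 + 0.5·7 = 2.5; r = 5.5 − 2.5 = 3
F=10: d̂ = -1 + 0.5·10 = 4; r = 3 − 4 = -1
F=12: d̂ = -1 + 0.5·12 = 5; r = 4 − 5 = -1
F=13: d̂ = -1 + 0.5·13 = 5.5; r = 6.5 − 5.5 = 1
SSE = 0 + 4 + 9 + 1 + 1 + 1 = 16

SSE = 16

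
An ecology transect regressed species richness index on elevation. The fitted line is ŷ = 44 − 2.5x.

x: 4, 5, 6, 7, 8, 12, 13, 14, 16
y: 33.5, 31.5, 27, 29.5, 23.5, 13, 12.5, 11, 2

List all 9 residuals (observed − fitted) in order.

-0.5, 0, -2, 3, -0.5, -1, 1, 2, -2

x=4: ŷ = 44 − 2.5·4 = 34; e = 33.5 − 34 = -0.5
x=5: ŷ = 44 − 2.5·5 = 31.5; e = 31.5 − 31.5 = 0
x=6: ŷ = 44 − 2.5·6 = 29; e = 27 − 29 = -2
x=7: ŷ = 44 − 2.5·7 = 26.5; e = 29.5 − 26.5 = 3
x=8: ŷ = 44 − 2.5·8 = 24; e = 23.5 − 24 = -0.5
x=12: ŷ = 44 − 2.5·12 = 14; e = 13 − 14 = -1
x=13: ŷ = 44 − 2.5·13 = 11.5; e = 12.5 − 11.5 = 1
x=14: ŷ = 44 − 2.5·14 = 9; e = 11 − 9 = 2
x=16: ŷ = 44 − 2.5·16 = 4; e = 2 − 4 = -2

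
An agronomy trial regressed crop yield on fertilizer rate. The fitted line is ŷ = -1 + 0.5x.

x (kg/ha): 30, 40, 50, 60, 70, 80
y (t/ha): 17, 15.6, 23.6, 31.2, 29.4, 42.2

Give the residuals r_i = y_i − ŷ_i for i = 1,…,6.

x=30: ŷ = -1 + 0.5·30 = 14; r = 17 − 14 = 3
x=40: ŷ = -1 + 0.5·40 = 19; r = 15.6 − 19 = -3.4
x=50: ŷ = -1 + 0.5·50 = 24; r = 23.6 − 24 = -0.4
x=60: ŷ = -1 + 0.5·60 = 29; r = 31.2 − 29 = 2.2
x=70: ŷ = -1 + 0.5·70 = 34; r = 29.4 − 34 = -4.6
x=80: ŷ = -1 + 0.5·80 = 39; r = 42.2 − 39 = 3.2

3, -3.4, -0.4, 2.2, -4.6, 3.2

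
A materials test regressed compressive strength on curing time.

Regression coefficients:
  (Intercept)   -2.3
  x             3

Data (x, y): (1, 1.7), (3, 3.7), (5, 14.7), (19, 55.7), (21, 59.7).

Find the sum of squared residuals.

SSE = 16

x=1: ŷ = -2.3 + 3·1 = 0.7; e = 1.7 − 0.7 = 1
x=3: ŷ = -2.3 + 3·3 = 6.7; e = 3.7 − 6.7 = -3
x=5: ŷ = -2.3 + 3·5 = 12.7; e = 14.7 − 12.7 = 2
x=19: ŷ = -2.3 + 3·19 = 54.7; e = 55.7 − 54.7 = 1
x=21: ŷ = -2.3 + 3·21 = 60.7; e = 59.7 − 60.7 = -1
SSE = 1 + 9 + 4 + 1 + 1 = 16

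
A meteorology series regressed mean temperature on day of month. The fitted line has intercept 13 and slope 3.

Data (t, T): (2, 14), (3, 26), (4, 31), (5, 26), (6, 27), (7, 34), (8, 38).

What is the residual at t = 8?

r = 1

ŷ = 13 + 3·8 = 37
r = 38 − 37 = 1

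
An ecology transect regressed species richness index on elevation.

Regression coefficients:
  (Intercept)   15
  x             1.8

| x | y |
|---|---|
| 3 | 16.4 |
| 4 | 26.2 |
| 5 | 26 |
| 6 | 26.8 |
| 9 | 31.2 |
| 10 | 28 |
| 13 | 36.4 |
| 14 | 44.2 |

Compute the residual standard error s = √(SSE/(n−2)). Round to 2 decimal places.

x=3: ŷ = 15 + 1.8·3 = 20.4; e = 16.4 − 20.4 = -4
x=4: ŷ = 15 + 1.8·4 = 22.2; e = 26.2 − 22.2 = 4
x=5: ŷ = 15 + 1.8·5 = 24; e = 26 − 24 = 2
x=6: ŷ = 15 + 1.8·6 = 25.8; e = 26.8 − 25.8 = 1
x=9: ŷ = 15 + 1.8·9 = 31.2; e = 31.2 − 31.2 = 0
x=10: ŷ = 15 + 1.8·10 = 33; e = 28 − 33 = -5
x=13: ŷ = 15 + 1.8·13 = 38.4; e = 36.4 − 38.4 = -2
x=14: ŷ = 15 + 1.8·14 = 40.2; e = 44.2 − 40.2 = 4
SSE = 16 + 16 + 4 + 1 + 0 + 25 + 4 + 16 = 82
s = √(82/6) = √13.6667 ≈ 3.70

s = 3.70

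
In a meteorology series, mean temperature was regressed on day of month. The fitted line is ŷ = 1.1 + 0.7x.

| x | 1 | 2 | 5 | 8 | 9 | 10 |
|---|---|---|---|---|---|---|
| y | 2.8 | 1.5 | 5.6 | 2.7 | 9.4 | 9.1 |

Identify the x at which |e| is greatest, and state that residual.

x=1: ŷ = 1.1 + 0.7·1 = 1.8; e = 2.8 − 1.8 = 1
x=2: ŷ = 1.1 + 0.7·2 = 2.5; e = 1.5 − 2.5 = -1
x=5: ŷ = 1.1 + 0.7·5 = 4.6; e = 5.6 − 4.6 = 1
x=8: ŷ = 1.1 + 0.7·8 = 6.7; e = 2.7 − 6.7 = -4
x=9: ŷ = 1.1 + 0.7·9 = 7.4; e = 9.4 − 7.4 = 2
x=10: ŷ = 1.1 + 0.7·10 = 8.1; e = 9.1 − 8.1 = 1
Largest |e| is 4 at x = 8, residual -4.

x = 8, e = -4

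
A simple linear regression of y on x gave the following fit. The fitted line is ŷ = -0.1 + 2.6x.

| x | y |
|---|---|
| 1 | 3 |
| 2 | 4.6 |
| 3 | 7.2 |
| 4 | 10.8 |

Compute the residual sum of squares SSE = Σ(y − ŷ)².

SSE = 1

x=1: ŷ = -0.1 + 2.6·1 = 2.5; r = 3 − 2.5 = 0.5
x=2: ŷ = -0.1 + 2.6·2 = 5.1; r = 4.6 − 5.1 = -0.5
x=3: ŷ = -0.1 + 2.6·3 = 7.7; r = 7.2 − 7.7 = -0.5
x=4: ŷ = -0.1 + 2.6·4 = 10.3; r = 10.8 − 10.3 = 0.5
SSE = 0.25 + 0.25 + 0.25 + 0.25 = 1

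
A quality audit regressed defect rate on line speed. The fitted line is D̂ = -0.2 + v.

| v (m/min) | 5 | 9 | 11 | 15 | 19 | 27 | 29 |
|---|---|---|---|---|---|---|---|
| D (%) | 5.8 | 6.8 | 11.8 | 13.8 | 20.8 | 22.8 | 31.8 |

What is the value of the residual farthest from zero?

v=5: D̂ = -0.2 + 5 = 4.8; e = 5.8 − 4.8 = 1
v=9: D̂ = -0.2 + 9 = 8.8; e = 6.8 − 8.8 = -2
v=11: D̂ = -0.2 + 11 = 10.8; e = 11.8 − 10.8 = 1
v=15: D̂ = -0.2 + 15 = 14.8; e = 13.8 − 14.8 = -1
v=19: D̂ = -0.2 + 19 = 18.8; e = 20.8 − 18.8 = 2
v=27: D̂ = -0.2 + 27 = 26.8; e = 22.8 − 26.8 = -4
v=29: D̂ = -0.2 + 29 = 28.8; e = 31.8 − 28.8 = 3
Largest |e| is 4 at v = 27, residual -4.

e = -4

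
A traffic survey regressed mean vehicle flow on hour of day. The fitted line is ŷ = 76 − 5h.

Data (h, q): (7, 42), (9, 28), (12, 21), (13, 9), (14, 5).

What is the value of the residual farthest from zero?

h=7: ŷ = 76 − 5·7 = 41; e = 42 − 41 = 1
h=9: ŷ = 76 − 5·9 = 31; e = 28 − 31 = -3
h=12: ŷ = 76 − 5·12 = 16; e = 21 − 16 = 5
h=13: ŷ = 76 − 5·13 = 11; e = 9 − 11 = -2
h=14: ŷ = 76 − 5·14 = 6; e = 5 − 6 = -1
Largest |e| is 5 at h = 12, residual 5.

e = 5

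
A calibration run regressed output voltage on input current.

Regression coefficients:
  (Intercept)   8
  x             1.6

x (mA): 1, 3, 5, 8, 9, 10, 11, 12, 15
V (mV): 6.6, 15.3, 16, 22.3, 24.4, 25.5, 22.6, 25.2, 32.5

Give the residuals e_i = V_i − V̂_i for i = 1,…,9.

-3, 2.5, 0, 1.5, 2, 1.5, -3, -2, 0.5

x=1: V̂ = 8 + 1.6·1 = 9.6; e = 6.6 − 9.6 = -3
x=3: V̂ = 8 + 1.6·3 = 12.8; e = 15.3 − 12.8 = 2.5
x=5: V̂ = 8 + 1.6·5 = 16; e = 16 − 16 = 0
x=8: V̂ = 8 + 1.6·8 = 20.8; e = 22.3 − 20.8 = 1.5
x=9: V̂ = 8 + 1.6·9 = 22.4; e = 24.4 − 22.4 = 2
x=10: V̂ = 8 + 1.6·10 = 24; e = 25.5 − 24 = 1.5
x=11: V̂ = 8 + 1.6·11 = 25.6; e = 22.6 − 25.6 = -3
x=12: V̂ = 8 + 1.6·12 = 27.2; e = 25.2 − 27.2 = -2
x=15: V̂ = 8 + 1.6·15 = 32; e = 32.5 − 32 = 0.5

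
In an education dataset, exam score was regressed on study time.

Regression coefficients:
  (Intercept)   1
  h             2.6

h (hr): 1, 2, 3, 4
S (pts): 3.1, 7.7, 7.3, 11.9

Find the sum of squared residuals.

SSE = 5

h=1: Ŝ = 1 + 2.6·1 = 3.6; e = 3.1 − 3.6 = -0.5
h=2: Ŝ = 1 + 2.6·2 = 6.2; e = 7.7 − 6.2 = 1.5
h=3: Ŝ = 1 + 2.6·3 = 8.8; e = 7.3 − 8.8 = -1.5
h=4: Ŝ = 1 + 2.6·4 = 11.4; e = 11.9 − 11.4 = 0.5
SSE = 0.25 + 2.25 + 2.25 + 0.25 = 5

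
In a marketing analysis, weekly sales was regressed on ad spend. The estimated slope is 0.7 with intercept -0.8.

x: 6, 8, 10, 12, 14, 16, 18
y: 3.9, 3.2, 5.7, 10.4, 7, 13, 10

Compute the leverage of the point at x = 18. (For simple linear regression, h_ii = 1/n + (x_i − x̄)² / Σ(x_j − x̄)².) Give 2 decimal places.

h = 0.46

x̄ = (6 + 8 + 10 + 12 + 14 + 16 + 18)/7 = 12
Σ(x − x̄)² = 36 + 16 + 4 + 0 + 4 + 16 + 36 = 112
h = 1/7 + (6)²/112 = 0.142857 + 0.321429 = 0.46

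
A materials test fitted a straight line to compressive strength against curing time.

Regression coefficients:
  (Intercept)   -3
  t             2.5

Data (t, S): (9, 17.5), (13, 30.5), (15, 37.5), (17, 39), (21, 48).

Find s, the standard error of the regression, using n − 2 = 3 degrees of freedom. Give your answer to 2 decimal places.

t=9: ŷ = -3 + 2.5·9 = 19.5; r = 17.5 − 19.5 = -2
t=13: ŷ = -3 + 2.5·13 = 29.5; r = 30.5 − 29.5 = 1
t=15: ŷ = -3 + 2.5·15 = 34.5; r = 37.5 − 34.5 = 3
t=17: ŷ = -3 + 2.5·17 = 39.5; r = 39 − 39.5 = -0.5
t=21: ŷ = -3 + 2.5·21 = 49.5; r = 48 − 49.5 = -1.5
SSE = 4 + 1 + 9 + 0.25 + 2.25 = 16.5
s = √(16.5/3) = √5.5 ≈ 2.35

s = 2.35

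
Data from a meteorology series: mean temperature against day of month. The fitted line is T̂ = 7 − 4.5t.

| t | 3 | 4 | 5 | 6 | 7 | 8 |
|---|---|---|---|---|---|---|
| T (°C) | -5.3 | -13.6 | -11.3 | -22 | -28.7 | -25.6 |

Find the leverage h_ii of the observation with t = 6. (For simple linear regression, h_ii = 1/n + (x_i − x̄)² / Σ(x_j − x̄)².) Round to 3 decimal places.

h = 0.181

t̄ = (3 + 4 + 5 + 6 + 7 + 8)/6 = 5.5
Σ(t − t̄)² = 6.25 + 2.25 + 0.25 + 0.25 + 2.25 + 6.25 = 17.5
h = 1/6 + (0.5)²/17.5 = 0.166667 + 0.0142857 = 0.181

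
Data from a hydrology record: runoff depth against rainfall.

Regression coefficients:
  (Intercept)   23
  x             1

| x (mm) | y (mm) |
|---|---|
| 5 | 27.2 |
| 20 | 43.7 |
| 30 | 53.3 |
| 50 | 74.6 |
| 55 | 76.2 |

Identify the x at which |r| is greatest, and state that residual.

x = 55, r = -1.8

x=5: ŷ = 23 + 5 = 28; r = 27.2 − 28 = -0.8
x=20: ŷ = 23 + 20 = 43; r = 43.7 − 43 = 0.7
x=30: ŷ = 23 + 30 = 53; r = 53.3 − 53 = 0.3
x=50: ŷ = 23 + 50 = 73; r = 74.6 − 73 = 1.6
x=55: ŷ = 23 + 55 = 78; r = 76.2 − 78 = -1.8
Largest |r| is 1.8 at x = 55, residual -1.8.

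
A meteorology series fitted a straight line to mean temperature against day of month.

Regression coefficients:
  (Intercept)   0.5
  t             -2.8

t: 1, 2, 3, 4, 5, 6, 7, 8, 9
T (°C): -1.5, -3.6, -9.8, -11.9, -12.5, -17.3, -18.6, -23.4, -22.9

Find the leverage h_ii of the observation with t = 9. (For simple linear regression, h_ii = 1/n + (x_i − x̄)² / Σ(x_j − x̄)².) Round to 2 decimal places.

t̄ = (1 + 2 + 3 + 4 + 5 + 6 + 7 + 8 + 9)/9 = 5
Σ(t − t̄)² = 16 + 9 + 4 + 1 + 0 + 1 + 4 + 9 + 16 = 60
h = 1/9 + (4)²/60 = 0.111111 + 0.266667 = 0.38

h = 0.38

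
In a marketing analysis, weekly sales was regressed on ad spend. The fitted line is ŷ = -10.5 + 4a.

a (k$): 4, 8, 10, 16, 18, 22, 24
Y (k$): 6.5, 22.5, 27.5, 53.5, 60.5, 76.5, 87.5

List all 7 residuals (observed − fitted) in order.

a=4: ŷ = -10.5 + 4·4 = 5.5; e = 6.5 − 5.5 = 1
a=8: ŷ = -10.5 + 4·8 = 21.5; e = 22.5 − 21.5 = 1
a=10: ŷ = -10.5 + 4·10 = 29.5; e = 27.5 − 29.5 = -2
a=16: ŷ = -10.5 + 4·16 = 53.5; e = 53.5 − 53.5 = 0
a=18: ŷ = -10.5 + 4·18 = 61.5; e = 60.5 − 61.5 = -1
a=22: ŷ = -10.5 + 4·22 = 77.5; e = 76.5 − 77.5 = -1
a=24: ŷ = -10.5 + 4·24 = 85.5; e = 87.5 − 85.5 = 2

1, 1, -2, 0, -1, -1, 2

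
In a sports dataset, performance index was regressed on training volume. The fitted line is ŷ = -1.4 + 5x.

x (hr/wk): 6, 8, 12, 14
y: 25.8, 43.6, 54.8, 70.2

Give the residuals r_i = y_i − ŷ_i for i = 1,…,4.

x=6: ŷ = -1.4 + 5·6 = 28.6; r = 25.8 − 28.6 = -2.8
x=8: ŷ = -1.4 + 5·8 = 38.6; r = 43.6 − 38.6 = 5
x=12: ŷ = -1.4 + 5·12 = 58.6; r = 54.8 − 58.6 = -3.8
x=14: ŷ = -1.4 + 5·14 = 68.6; r = 70.2 − 68.6 = 1.6

-2.8, 5, -3.8, 1.6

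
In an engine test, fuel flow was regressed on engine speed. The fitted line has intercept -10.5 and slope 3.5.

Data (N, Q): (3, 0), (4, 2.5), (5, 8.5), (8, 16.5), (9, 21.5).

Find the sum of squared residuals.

N=3: ŷ = -10.5 + 3.5·3 = 0; r = 0 − 0 = 0
N=4: ŷ = -10.5 + 3.5·4 = 3.5; r = 2.5 − 3.5 = -1
N=5: ŷ = -10.5 + 3.5·5 = 7; r = 8.5 − 7 = 1.5
N=8: ŷ = -10.5 + 3.5·8 = 17.5; r = 16.5 − 17.5 = -1
N=9: ŷ = -10.5 + 3.5·9 = 21; r = 21.5 − 21 = 0.5
SSE = 0 + 1 + 2.25 + 1 + 0.25 = 4.5

SSE = 4.5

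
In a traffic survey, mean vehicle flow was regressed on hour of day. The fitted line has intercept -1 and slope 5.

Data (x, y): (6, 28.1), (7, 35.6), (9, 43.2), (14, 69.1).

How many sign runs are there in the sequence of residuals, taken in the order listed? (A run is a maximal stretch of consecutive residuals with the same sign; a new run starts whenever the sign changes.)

4 runs

x=6: ŷ = -1 + 5·6 = 29; r = 28.1 − 29 = -0.9
x=7: ŷ = -1 + 5·7 = 34; r = 35.6 − 34 = 1.6
x=9: ŷ = -1 + 5·9 = 44; r = 43.2 − 44 = -0.8
x=14: ŷ = -1 + 5·14 = 69; r = 69.1 − 69 = 0.1
Signs: − + − +
Runs: −×1, +×1, −×1, +×1 → 4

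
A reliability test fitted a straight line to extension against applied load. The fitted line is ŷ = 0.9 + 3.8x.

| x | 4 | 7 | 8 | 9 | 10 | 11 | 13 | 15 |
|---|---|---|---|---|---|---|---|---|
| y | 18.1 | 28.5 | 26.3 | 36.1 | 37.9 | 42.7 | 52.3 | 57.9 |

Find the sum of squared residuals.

x=4: ŷ = 0.9 + 3.8·4 = 16.1; r = 18.1 − 16.1 = 2
x=7: ŷ = 0.9 + 3.8·7 = 27.5; r = 28.5 − 27.5 = 1
x=8: ŷ = 0.9 + 3.8·8 = 31.3; r = 26.3 − 31.3 = -5
x=9: ŷ = 0.9 + 3.8·9 = 35.1; r = 36.1 − 35.1 = 1
x=10: ŷ = 0.9 + 3.8·10 = 38.9; r = 37.9 − 38.9 = -1
x=11: ŷ = 0.9 + 3.8·11 = 42.7; r = 42.7 − 42.7 = 0
x=13: ŷ = 0.9 + 3.8·13 = 50.3; r = 52.3 − 50.3 = 2
x=15: ŷ = 0.9 + 3.8·15 = 57.9; r = 57.9 − 57.9 = 0
SSE = 4 + 1 + 25 + 1 + 1 + 0 + 4 + 0 = 36

SSE = 36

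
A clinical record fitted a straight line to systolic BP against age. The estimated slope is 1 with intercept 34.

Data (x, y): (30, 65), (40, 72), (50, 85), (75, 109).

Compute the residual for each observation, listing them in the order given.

x=30: ŷ = 34 + 30 = 64; r = 65 − 64 = 1
x=40: ŷ = 34 + 40 = 74; r = 72 − 74 = -2
x=50: ŷ = 34 + 50 = 84; r = 85 − 84 = 1
x=75: ŷ = 34 + 75 = 109; r = 109 − 109 = 0

1, -2, 1, 0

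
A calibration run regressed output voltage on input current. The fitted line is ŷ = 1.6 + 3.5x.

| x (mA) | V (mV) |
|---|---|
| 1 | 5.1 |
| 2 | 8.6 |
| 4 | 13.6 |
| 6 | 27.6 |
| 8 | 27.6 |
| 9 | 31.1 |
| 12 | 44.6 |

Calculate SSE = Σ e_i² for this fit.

SSE = 38

x=1: ŷ = 1.6 + 3.5·1 = 5.1; e = 5.1 − 5.1 = 0
x=2: ŷ = 1.6 + 3.5·2 = 8.6; e = 8.6 − 8.6 = 0
x=4: ŷ = 1.6 + 3.5·4 = 15.6; e = 13.6 − 15.6 = -2
x=6: ŷ = 1.6 + 3.5·6 = 22.6; e = 27.6 − 22.6 = 5
x=8: ŷ = 1.6 + 3.5·8 = 29.6; e = 27.6 − 29.6 = -2
x=9: ŷ = 1.6 + 3.5·9 = 33.1; e = 31.1 − 33.1 = -2
x=12: ŷ = 1.6 + 3.5·12 = 43.6; e = 44.6 − 43.6 = 1
SSE = 0 + 0 + 4 + 25 + 4 + 4 + 1 = 38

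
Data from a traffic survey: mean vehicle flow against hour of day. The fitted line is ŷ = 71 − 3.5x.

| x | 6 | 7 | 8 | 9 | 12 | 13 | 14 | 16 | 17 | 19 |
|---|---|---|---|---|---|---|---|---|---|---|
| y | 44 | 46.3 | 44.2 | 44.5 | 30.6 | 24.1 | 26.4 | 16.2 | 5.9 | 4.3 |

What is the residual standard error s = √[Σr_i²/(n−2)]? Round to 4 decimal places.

s = 3.8601

x=6: ŷ = 71 − 3.5·6 = 50; r = 44 − 50 = -6
x=7: ŷ = 71 − 3.5·7 = 46.5; r = 46.3 − 46.5 = -0.2
x=8: ŷ = 71 − 3.5·8 = 43; r = 44.2 − 43 = 1.2
x=9: ŷ = 71 − 3.5·9 = 39.5; r = 44.5 − 39.5 = 5
x=12: ŷ = 71 − 3.5·12 = 29; r = 30.6 − 29 = 1.6
x=13: ŷ = 71 − 3.5·13 = 25.5; r = 24.1 − 25.5 = -1.4
x=14: ŷ = 71 − 3.5·14 = 22; r = 26.4 − 22 = 4.4
x=16: ŷ = 71 − 3.5·16 = 15; r = 16.2 − 15 = 1.2
x=17: ŷ = 71 − 3.5·17 = 11.5; r = 5.9 − 11.5 = -5.6
x=19: ŷ = 71 − 3.5·19 = 4.5; r = 4.3 − 4.5 = -0.2
SSE = 36 + 0.04 + 1.44 + 25 + 2.56 + 1.96 + 19.36 + 1.44 + 31.36 + 0.04 = 119.2
s = √(119.2/8) = √14.9 ≈ 3.8601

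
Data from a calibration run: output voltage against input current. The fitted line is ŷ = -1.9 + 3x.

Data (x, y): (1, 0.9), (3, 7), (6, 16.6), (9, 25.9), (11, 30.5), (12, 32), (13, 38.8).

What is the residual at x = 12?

r = -2.1

ŷ = -1.9 + 3·12 = 34.1
r = 32 − 34.1 = -2.1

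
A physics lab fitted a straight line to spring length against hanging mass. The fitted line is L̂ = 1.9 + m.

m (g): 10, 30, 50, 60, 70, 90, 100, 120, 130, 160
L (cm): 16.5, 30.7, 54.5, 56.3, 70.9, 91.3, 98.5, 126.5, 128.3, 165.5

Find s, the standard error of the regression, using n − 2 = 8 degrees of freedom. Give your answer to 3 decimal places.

s = 3.885

m=10: L̂ = 1.9 + 10 = 11.9; e = 16.5 − 11.9 = 4.6
m=30: L̂ = 1.9 + 30 = 31.9; e = 30.7 − 31.9 = -1.2
m=50: L̂ = 1.9 + 50 = 51.9; e = 54.5 − 51.9 = 2.6
m=60: L̂ = 1.9 + 60 = 61.9; e = 56.3 − 61.9 = -5.6
m=70: L̂ = 1.9 + 70 = 71.9; e = 70.9 − 71.9 = -1
m=90: L̂ = 1.9 + 90 = 91.9; e = 91.3 − 91.9 = -0.6
m=100: L̂ = 1.9 + 100 = 101.9; e = 98.5 − 101.9 = -3.4
m=120: L̂ = 1.9 + 120 = 121.9; e = 126.5 − 121.9 = 4.6
m=130: L̂ = 1.9 + 130 = 131.9; e = 128.3 − 131.9 = -3.6
m=160: L̂ = 1.9 + 160 = 161.9; e = 165.5 − 161.9 = 3.6
SSE = 21.16 + 1.44 + 6.76 + 31.36 + 1 + 0.36 + 11.56 + 21.16 + 12.96 + 12.96 = 120.72
s = √(120.72/8) = √15.09 ≈ 3.885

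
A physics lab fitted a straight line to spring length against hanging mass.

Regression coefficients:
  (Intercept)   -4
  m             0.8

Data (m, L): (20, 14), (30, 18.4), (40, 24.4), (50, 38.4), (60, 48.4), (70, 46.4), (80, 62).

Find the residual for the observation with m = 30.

L̂ = -4 + 0.8·30 = 20
r = 18.4 − 20 = -1.6

r = -1.6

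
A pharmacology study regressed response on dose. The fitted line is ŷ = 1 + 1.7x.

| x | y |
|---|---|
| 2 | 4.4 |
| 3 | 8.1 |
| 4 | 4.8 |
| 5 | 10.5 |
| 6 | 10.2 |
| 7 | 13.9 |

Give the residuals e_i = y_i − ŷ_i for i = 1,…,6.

x=2: ŷ = 1 + 1.7·2 = 4.4; e = 4.4 − 4.4 = 0
x=3: ŷ = 1 + 1.7·3 = 6.1; e = 8.1 − 6.1 = 2
x=4: ŷ = 1 + 1.7·4 = 7.8; e = 4.8 − 7.8 = -3
x=5: ŷ = 1 + 1.7·5 = 9.5; e = 10.5 − 9.5 = 1
x=6: ŷ = 1 + 1.7·6 = 11.2; e = 10.2 − 11.2 = -1
x=7: ŷ = 1 + 1.7·7 = 12.9; e = 13.9 − 12.9 = 1

0, 2, -3, 1, -1, 1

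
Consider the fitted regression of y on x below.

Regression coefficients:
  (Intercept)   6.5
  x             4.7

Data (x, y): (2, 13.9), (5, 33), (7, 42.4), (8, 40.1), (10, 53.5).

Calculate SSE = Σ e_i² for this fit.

x=2: ŷ = 6.5 + 4.7·2 = 15.9; e = 13.9 − 15.9 = -2
x=5: ŷ = 6.5 + 4.7·5 = 30; e = 33 − 30 = 3
x=7: ŷ = 6.5 + 4.7·7 = 39.4; e = 42.4 − 39.4 = 3
x=8: ŷ = 6.5 + 4.7·8 = 44.1; e = 40.1 − 44.1 = -4
x=10: ŷ = 6.5 + 4.7·10 = 53.5; e = 53.5 − 53.5 = 0
SSE = 4 + 9 + 9 + 16 + 0 = 38

SSE = 38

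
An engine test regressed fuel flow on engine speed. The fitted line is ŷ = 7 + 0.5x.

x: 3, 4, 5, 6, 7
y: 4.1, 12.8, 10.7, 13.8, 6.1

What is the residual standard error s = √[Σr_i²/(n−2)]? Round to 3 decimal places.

s = 4.797

x=3: ŷ = 7 + 0.5·3 = 8.5; r = 4.1 − 8.5 = -4.4
x=4: ŷ = 7 + 0.5·4 = 9; r = 12.8 − 9 = 3.8
x=5: ŷ = 7 + 0.5·5 = 9.5; r = 10.7 − 9.5 = 1.2
x=6: ŷ = 7 + 0.5·6 = 10; r = 13.8 − 10 = 3.8
x=7: ŷ = 7 + 0.5·7 = 10.5; r = 6.1 − 10.5 = -4.4
SSE = 19.36 + 14.44 + 1.44 + 14.44 + 19.36 = 69.04
s = √(69.04/3) = √23.0133 ≈ 4.797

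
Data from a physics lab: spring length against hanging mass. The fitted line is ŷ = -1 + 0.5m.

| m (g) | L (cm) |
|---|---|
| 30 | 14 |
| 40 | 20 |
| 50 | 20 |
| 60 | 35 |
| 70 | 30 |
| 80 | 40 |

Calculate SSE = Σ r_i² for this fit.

m=30: ŷ = -1 + 0.5·30 = 14; r = 14 − 14 = 0
m=40: ŷ = -1 + 0.5·40 = 19; r = 20 − 19 = 1
m=50: ŷ = -1 + 0.5·50 = 24; r = 20 − 24 = -4
m=60: ŷ = -1 + 0.5·60 = 29; r = 35 − 29 = 6
m=70: ŷ = -1 + 0.5·70 = 34; r = 30 − 34 = -4
m=80: ŷ = -1 + 0.5·80 = 39; r = 40 − 39 = 1
SSE = 0 + 1 + 16 + 36 + 16 + 1 = 70

SSE = 70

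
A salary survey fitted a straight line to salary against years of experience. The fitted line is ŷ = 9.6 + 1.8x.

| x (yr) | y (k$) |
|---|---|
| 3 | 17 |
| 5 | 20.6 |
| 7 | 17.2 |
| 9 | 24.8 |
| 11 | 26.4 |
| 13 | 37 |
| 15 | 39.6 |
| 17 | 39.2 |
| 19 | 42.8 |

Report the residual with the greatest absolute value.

x=3: ŷ = 9.6 + 1.8·3 = 15; e = 17 − 15 = 2
x=5: ŷ = 9.6 + 1.8·5 = 18.6; e = 20.6 − 18.6 = 2
x=7: ŷ = 9.6 + 1.8·7 = 22.2; e = 17.2 − 22.2 = -5
x=9: ŷ = 9.6 + 1.8·9 = 25.8; e = 24.8 − 25.8 = -1
x=11: ŷ = 9.6 + 1.8·11 = 29.4; e = 26.4 − 29.4 = -3
x=13: ŷ = 9.6 + 1.8·13 = 33; e = 37 − 33 = 4
x=15: ŷ = 9.6 + 1.8·15 = 36.6; e = 39.6 − 36.6 = 3
x=17: ŷ = 9.6 + 1.8·17 = 40.2; e = 39.2 − 40.2 = -1
x=19: ŷ = 9.6 + 1.8·19 = 43.8; e = 42.8 − 43.8 = -1
Largest |e| is 5 at x = 7, residual -5.

e = -5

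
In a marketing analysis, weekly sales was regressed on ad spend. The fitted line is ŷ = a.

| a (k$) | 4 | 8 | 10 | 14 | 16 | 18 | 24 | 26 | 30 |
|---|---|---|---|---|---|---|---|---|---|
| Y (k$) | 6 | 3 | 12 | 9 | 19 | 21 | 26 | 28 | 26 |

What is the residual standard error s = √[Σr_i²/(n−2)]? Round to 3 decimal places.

s = 3.780

a=4: ŷ = 4 = 4; r = 6 − 4 = 2
a=8: ŷ = 8 = 8; r = 3 − 8 = -5
a=10: ŷ = 10 = 10; r = 12 − 10 = 2
a=14: ŷ = 14 = 14; r = 9 − 14 = -5
a=16: ŷ = 16 = 16; r = 19 − 16 = 3
a=18: ŷ = 18 = 18; r = 21 − 18 = 3
a=24: ŷ = 24 = 24; r = 26 − 24 = 2
a=26: ŷ = 26 = 26; r = 28 − 26 = 2
a=30: ŷ = 30 = 30; r = 26 − 30 = -4
SSE = 4 + 25 + 4 + 25 + 9 + 9 + 4 + 4 + 16 = 100
s = √(100/7) = √14.2857 ≈ 3.780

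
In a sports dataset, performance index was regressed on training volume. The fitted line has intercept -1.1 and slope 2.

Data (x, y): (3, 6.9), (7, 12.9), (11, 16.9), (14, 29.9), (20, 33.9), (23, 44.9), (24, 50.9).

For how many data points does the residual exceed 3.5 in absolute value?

x=3: ŷ = -1.1 + 2·3 = 4.9; e = 6.9 − 4.9 = 2
x=7: ŷ = -1.1 + 2·7 = 12.9; e = 12.9 − 12.9 = 0
x=11: ŷ = -1.1 + 2·11 = 20.9; e = 16.9 − 20.9 = -4
x=14: ŷ = -1.1 + 2·14 = 26.9; e = 29.9 − 26.9 = 3
x=20: ŷ = -1.1 + 2·20 = 38.9; e = 33.9 − 38.9 = -5
x=23: ŷ = -1.1 + 2·23 = 44.9; e = 44.9 − 44.9 = 0
x=24: ŷ = -1.1 + 2·24 = 46.9; e = 50.9 − 46.9 = 4
|e| > 3.5: x=11 (|e|=4), x=20 (|e|=5), x=24 (|e|=4) → 3

3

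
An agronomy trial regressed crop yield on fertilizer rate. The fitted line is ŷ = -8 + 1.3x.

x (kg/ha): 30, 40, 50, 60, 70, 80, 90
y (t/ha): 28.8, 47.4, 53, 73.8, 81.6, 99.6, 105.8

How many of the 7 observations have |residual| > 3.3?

4

x=30: ŷ = -8 + 1.3·30 = 31; r = 28.8 − 31 = -2.2
x=40: ŷ = -8 + 1.3·40 = 44; r = 47.4 − 44 = 3.4
x=50: ŷ = -8 + 1.3·50 = 57; r = 53 − 57 = -4
x=60: ŷ = -8 + 1.3·60 = 70; r = 73.8 − 70 = 3.8
x=70: ŷ = -8 + 1.3·70 = 83; r = 81.6 − 83 = -1.4
x=80: ŷ = -8 + 1.3·80 = 96; r = 99.6 − 96 = 3.6
x=90: ŷ = -8 + 1.3·90 = 109; r = 105.8 − 109 = -3.2
|r| > 3.3: x=40 (|r|=3.4), x=50 (|r|=4), x=60 (|r|=3.8), x=80 (|r|=3.6) → 4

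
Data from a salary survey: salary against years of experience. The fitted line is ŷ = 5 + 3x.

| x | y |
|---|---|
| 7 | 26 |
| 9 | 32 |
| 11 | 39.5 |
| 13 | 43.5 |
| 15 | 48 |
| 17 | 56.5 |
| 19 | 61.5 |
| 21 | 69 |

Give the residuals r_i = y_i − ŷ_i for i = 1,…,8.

0, 0, 1.5, -0.5, -2, 0.5, -0.5, 1

x=7: ŷ = 5 + 3·7 = 26; r = 26 − 26 = 0
x=9: ŷ = 5 + 3·9 = 32; r = 32 − 32 = 0
x=11: ŷ = 5 + 3·11 = 38; r = 39.5 − 38 = 1.5
x=13: ŷ = 5 + 3·13 = 44; r = 43.5 − 44 = -0.5
x=15: ŷ = 5 + 3·15 = 50; r = 48 − 50 = -2
x=17: ŷ = 5 + 3·17 = 56; r = 56.5 − 56 = 0.5
x=19: ŷ = 5 + 3·19 = 62; r = 61.5 − 62 = -0.5
x=21: ŷ = 5 + 3·21 = 68; r = 69 − 68 = 1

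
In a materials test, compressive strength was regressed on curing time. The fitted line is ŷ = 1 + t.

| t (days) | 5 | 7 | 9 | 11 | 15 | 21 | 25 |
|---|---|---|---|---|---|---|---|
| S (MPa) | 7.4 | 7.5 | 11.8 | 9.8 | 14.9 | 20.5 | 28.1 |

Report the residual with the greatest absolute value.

e = -2.2

t=5: ŷ = 1 + 5 = 6; e = 7.4 − 6 = 1.4
t=7: ŷ = 1 + 7 = 8; e = 7.5 − 8 = -0.5
t=9: ŷ = 1 + 9 = 10; e = 11.8 − 10 = 1.8
t=11: ŷ = 1 + 11 = 12; e = 9.8 − 12 = -2.2
t=15: ŷ = 1 + 15 = 16; e = 14.9 − 16 = -1.1
t=21: ŷ = 1 + 21 = 22; e = 20.5 − 22 = -1.5
t=25: ŷ = 1 + 25 = 26; e = 28.1 − 26 = 2.1
Largest |e| is 2.2 at t = 11, residual -2.2.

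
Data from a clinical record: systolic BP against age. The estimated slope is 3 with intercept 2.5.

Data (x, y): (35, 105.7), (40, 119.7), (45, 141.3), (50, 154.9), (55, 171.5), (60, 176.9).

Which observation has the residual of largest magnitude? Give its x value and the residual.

x = 60, r = -5.6

x=35: ŷ = 2.5 + 3·35 = 107.5; r = 105.7 − 107.5 = -1.8
x=40: ŷ = 2.5 + 3·40 = 122.5; r = 119.7 − 122.5 = -2.8
x=45: ŷ = 2.5 + 3·45 = 137.5; r = 141.3 − 137.5 = 3.8
x=50: ŷ = 2.5 + 3·50 = 152.5; r = 154.9 − 152.5 = 2.4
x=55: ŷ = 2.5 + 3·55 = 167.5; r = 171.5 − 167.5 = 4
x=60: ŷ = 2.5 + 3·60 = 182.5; r = 176.9 − 182.5 = -5.6
Largest |r| is 5.6 at x = 60, residual -5.6.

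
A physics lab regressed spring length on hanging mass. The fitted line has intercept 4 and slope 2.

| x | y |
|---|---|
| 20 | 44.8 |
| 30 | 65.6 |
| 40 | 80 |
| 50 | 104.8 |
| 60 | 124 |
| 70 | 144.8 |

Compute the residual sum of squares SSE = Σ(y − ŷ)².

SSE = 20.48

x=20: ŷ = 4 + 2·20 = 44; r = 44.8 − 44 = 0.8
x=30: ŷ = 4 + 2·30 = 64; r = 65.6 − 64 = 1.6
x=40: ŷ = 4 + 2·40 = 84; r = 80 − 84 = -4
x=50: ŷ = 4 + 2·50 = 104; r = 104.8 − 104 = 0.8
x=60: ŷ = 4 + 2·60 = 124; r = 124 − 124 = 0
x=70: ŷ = 4 + 2·70 = 144; r = 144.8 − 144 = 0.8
SSE = 0.64 + 2.56 + 16 + 0.64 + 0 + 0.64 = 20.48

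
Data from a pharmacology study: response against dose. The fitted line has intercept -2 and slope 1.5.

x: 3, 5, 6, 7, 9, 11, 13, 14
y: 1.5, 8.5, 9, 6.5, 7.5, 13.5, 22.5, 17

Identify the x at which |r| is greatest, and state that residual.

x=3: ŷ = -2 + 1.5·3 = 2.5; r = 1.5 − 2.5 = -1
x=5: ŷ = -2 + 1.5·5 = 5.5; r = 8.5 − 5.5 = 3
x=6: ŷ = -2 + 1.5·6 = 7; r = 9 − 7 = 2
x=7: ŷ = -2 + 1.5·7 = 8.5; r = 6.5 − 8.5 = -2
x=9: ŷ = -2 + 1.5·9 = 11.5; r = 7.5 − 11.5 = -4
x=11: ŷ = -2 + 1.5·11 = 14.5; r = 13.5 − 14.5 = -1
x=13: ŷ = -2 + 1.5·13 = 17.5; r = 22.5 − 17.5 = 5
x=14: ŷ = -2 + 1.5·14 = 19; r = 17 − 19 = -2
Largest |r| is 5 at x = 13, residual 5.

x = 13, r = 5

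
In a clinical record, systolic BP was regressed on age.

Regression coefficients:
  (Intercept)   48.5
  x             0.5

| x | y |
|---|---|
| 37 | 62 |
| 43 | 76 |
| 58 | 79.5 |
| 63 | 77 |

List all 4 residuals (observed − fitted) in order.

-5, 6, 2, -3

x=37: ŷ = 48.5 + 0.5·37 = 67; e = 62 − 67 = -5
x=43: ŷ = 48.5 + 0.5·43 = 70; e = 76 − 70 = 6
x=58: ŷ = 48.5 + 0.5·58 = 77.5; e = 79.5 − 77.5 = 2
x=63: ŷ = 48.5 + 0.5·63 = 80; e = 77 − 80 = -3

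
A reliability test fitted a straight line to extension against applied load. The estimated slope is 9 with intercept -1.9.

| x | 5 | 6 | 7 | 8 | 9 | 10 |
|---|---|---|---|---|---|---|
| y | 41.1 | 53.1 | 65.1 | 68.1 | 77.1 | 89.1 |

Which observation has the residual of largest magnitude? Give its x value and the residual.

x = 7, e = 4

x=5: ŷ = -1.9 + 9·5 = 43.1; e = 41.1 − 43.1 = -2
x=6: ŷ = -1.9 + 9·6 = 52.1; e = 53.1 − 52.1 = 1
x=7: ŷ = -1.9 + 9·7 = 61.1; e = 65.1 − 61.1 = 4
x=8: ŷ = -1.9 + 9·8 = 70.1; e = 68.1 − 70.1 = -2
x=9: ŷ = -1.9 + 9·9 = 79.1; e = 77.1 − 79.1 = -2
x=10: ŷ = -1.9 + 9·10 = 88.1; e = 89.1 − 88.1 = 1
Largest |e| is 4 at x = 7, residual 4.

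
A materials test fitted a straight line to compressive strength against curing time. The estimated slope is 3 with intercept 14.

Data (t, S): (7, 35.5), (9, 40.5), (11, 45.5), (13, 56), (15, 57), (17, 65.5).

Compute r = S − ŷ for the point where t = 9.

r = -0.5

ŷ = 14 + 3·9 = 41
r = 40.5 − 41 = -0.5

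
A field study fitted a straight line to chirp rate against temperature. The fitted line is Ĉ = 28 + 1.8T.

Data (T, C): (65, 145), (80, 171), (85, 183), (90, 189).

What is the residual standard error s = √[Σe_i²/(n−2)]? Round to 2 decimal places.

T=65: Ĉ = 28 + 1.8·65 = 145; e = 145 − 145 = 0
T=80: Ĉ = 28 + 1.8·80 = 172; e = 171 − 172 = -1
T=85: Ĉ = 28 + 1.8·85 = 181; e = 183 − 181 = 2
T=90: Ĉ = 28 + 1.8·90 = 190; e = 189 − 190 = -1
SSE = 0 + 1 + 4 + 1 = 6
s = √(6/2) = √3 ≈ 1.73

s = 1.73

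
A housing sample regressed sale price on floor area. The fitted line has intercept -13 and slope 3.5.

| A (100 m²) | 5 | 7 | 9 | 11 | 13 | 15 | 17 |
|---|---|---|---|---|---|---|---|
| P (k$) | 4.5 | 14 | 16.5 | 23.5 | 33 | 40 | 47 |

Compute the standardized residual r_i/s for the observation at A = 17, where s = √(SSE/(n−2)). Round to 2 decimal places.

A=5: P̂ = -13 + 3.5·5 = 4.5; r = 4.5 − 4.5 = 0
A=7: P̂ = -13 + 3.5·7 = 11.5; r = 14 − 11.5 = 2.5
A=9: P̂ = -13 + 3.5·9 = 18.5; r = 16.5 − 18.5 = -2
A=11: P̂ = -13 + 3.5·11 = 25.5; r = 23.5 − 25.5 = -2
A=13: P̂ = -13 + 3.5·13 = 32.5; r = 33 − 32.5 = 0.5
A=15: P̂ = -13 + 3.5·15 = 39.5; r = 40 − 39.5 = 0.5
A=17: P̂ = -13 + 3.5·17 = 46.5; r = 47 − 46.5 = 0.5
SSE = 0 + 6.25 + 4 + 4 + 0.25 + 0.25 + 0.25 = 15
s = √(15/5) = 1.73205
r/s = 0.5 / 1.73205 = 0.29

0.29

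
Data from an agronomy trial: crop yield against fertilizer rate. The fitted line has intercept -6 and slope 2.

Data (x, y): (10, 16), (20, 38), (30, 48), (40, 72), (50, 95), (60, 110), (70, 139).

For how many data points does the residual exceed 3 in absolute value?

x=10: ŷ = -6 + 2·10 = 14; e = 16 − 14 = 2
x=20: ŷ = -6 + 2·20 = 34; e = 38 − 34 = 4
x=30: ŷ = -6 + 2·30 = 54; e = 48 − 54 = -6
x=40: ŷ = -6 + 2·40 = 74; e = 72 − 74 = -2
x=50: ŷ = -6 + 2·50 = 94; e = 95 − 94 = 1
x=60: ŷ = -6 + 2·60 = 114; e = 110 − 114 = -4
x=70: ŷ = -6 + 2·70 = 134; e = 139 − 134 = 5
|e| > 3: x=20 (|e|=4), x=30 (|e|=6), x=60 (|e|=4), x=70 (|e|=5) → 4

4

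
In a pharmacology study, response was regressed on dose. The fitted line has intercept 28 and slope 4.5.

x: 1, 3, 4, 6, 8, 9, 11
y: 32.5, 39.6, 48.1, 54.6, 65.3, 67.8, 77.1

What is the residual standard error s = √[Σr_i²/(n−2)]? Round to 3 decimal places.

s = 1.451

x=1: ŷ = 28 + 4.5·1 = 32.5; r = 32.5 − 32.5 = 0
x=3: ŷ = 28 + 4.5·3 = 41.5; r = 39.6 − 41.5 = -1.9
x=4: ŷ = 28 + 4.5·4 = 46; r = 48.1 − 46 = 2.1
x=6: ŷ = 28 + 4.5·6 = 55; r = 54.6 − 55 = -0.4
x=8: ŷ = 28 + 4.5·8 = 64; r = 65.3 − 64 = 1.3
x=9: ŷ = 28 + 4.5·9 = 68.5; r = 67.8 − 68.5 = -0.7
x=11: ŷ = 28 + 4.5·11 = 77.5; r = 77.1 − 77.5 = -0.4
SSE = 0 + 3.61 + 4.41 + 0.16 + 1.69 + 0.49 + 0.16 = 10.52
s = √(10.52/5) = √2.104 ≈ 1.451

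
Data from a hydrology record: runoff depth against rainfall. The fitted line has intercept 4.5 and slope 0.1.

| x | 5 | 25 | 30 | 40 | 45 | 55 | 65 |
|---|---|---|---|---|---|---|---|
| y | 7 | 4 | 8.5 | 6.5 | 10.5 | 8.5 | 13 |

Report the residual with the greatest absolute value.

x=5: ŷ = 4.5 + 0.1·5 = 5; e = 7 − 5 = 2
x=25: ŷ = 4.5 + 0.1·25 = 7; e = 4 − 7 = -3
x=30: ŷ = 4.5 + 0.1·30 = 7.5; e = 8.5 − 7.5 = 1
x=40: ŷ = 4.5 + 0.1·40 = 8.5; e = 6.5 − 8.5 = -2
x=45: ŷ = 4.5 + 0.1·45 = 9; e = 10.5 − 9 = 1.5
x=55: ŷ = 4.5 + 0.1·55 = 10; e = 8.5 − 10 = -1.5
x=65: ŷ = 4.5 + 0.1·65 = 11; e = 13 − 11 = 2
Largest |e| is 3 at x = 25, residual -3.

e = -3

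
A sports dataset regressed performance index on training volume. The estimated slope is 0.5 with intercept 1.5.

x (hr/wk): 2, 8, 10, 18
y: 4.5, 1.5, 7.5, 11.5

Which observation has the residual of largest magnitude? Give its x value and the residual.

x = 8, r = -4

x=2: ŷ = 1.5 + 0.5·2 = 2.5; r = 4.5 − 2.5 = 2
x=8: ŷ = 1.5 + 0.5·8 = 5.5; r = 1.5 − 5.5 = -4
x=10: ŷ = 1.5 + 0.5·10 = 6.5; r = 7.5 − 6.5 = 1
x=18: ŷ = 1.5 + 0.5·18 = 10.5; r = 11.5 − 10.5 = 1
Largest |r| is 4 at x = 8, residual -4.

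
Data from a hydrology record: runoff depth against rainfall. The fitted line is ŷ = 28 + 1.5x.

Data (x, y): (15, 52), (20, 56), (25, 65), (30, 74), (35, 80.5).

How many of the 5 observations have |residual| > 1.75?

1

x=15: ŷ = 28 + 1.5·15 = 50.5; r = 52 − 50.5 = 1.5
x=20: ŷ = 28 + 1.5·20 = 58; r = 56 − 58 = -2
x=25: ŷ = 28 + 1.5·25 = 65.5; r = 65 − 65.5 = -0.5
x=30: ŷ = 28 + 1.5·30 = 73; r = 74 − 73 = 1
x=35: ŷ = 28 + 1.5·35 = 80.5; r = 80.5 − 80.5 = 0
|r| > 1.75: x=20 (|r|=2) → 1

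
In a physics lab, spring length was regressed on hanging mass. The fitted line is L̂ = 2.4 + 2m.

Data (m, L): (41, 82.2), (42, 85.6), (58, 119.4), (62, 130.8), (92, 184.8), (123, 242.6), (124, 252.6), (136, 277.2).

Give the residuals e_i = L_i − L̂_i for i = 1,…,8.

-2.2, -0.8, 1, 4.4, -1.6, -5.8, 2.2, 2.8

m=41: L̂ = 2.4 + 2·41 = 84.4; e = 82.2 − 84.4 = -2.2
m=42: L̂ = 2.4 + 2·42 = 86.4; e = 85.6 − 86.4 = -0.8
m=58: L̂ = 2.4 + 2·58 = 118.4; e = 119.4 − 118.4 = 1
m=62: L̂ = 2.4 + 2·62 = 126.4; e = 130.8 − 126.4 = 4.4
m=92: L̂ = 2.4 + 2·92 = 186.4; e = 184.8 − 186.4 = -1.6
m=123: L̂ = 2.4 + 2·123 = 248.4; e = 242.6 − 248.4 = -5.8
m=124: L̂ = 2.4 + 2·124 = 250.4; e = 252.6 − 250.4 = 2.2
m=136: L̂ = 2.4 + 2·136 = 274.4; e = 277.2 − 274.4 = 2.8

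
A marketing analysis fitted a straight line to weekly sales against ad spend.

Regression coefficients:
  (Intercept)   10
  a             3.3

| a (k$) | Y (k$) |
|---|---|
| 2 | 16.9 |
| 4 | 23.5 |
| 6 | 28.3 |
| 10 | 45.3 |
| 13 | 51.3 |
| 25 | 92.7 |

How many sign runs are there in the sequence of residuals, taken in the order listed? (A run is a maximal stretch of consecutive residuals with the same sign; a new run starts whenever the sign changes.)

a=2: ŷ = 10 + 3.3·2 = 16.6; e = 16.9 − 16.6 = 0.3
a=4: ŷ = 10 + 3.3·4 = 23.2; e = 23.5 − 23.2 = 0.3
a=6: ŷ = 10 + 3.3·6 = 29.8; e = 28.3 − 29.8 = -1.5
a=10: ŷ = 10 + 3.3·10 = 43; e = 45.3 − 43 = 2.3
a=13: ŷ = 10 + 3.3·13 = 52.9; e = 51.3 − 52.9 = -1.6
a=25: ŷ = 10 + 3.3·25 = 92.5; e = 92.7 − 92.5 = 0.2
Signs: + + − + − +
Runs: +×2, −×1, +×1, −×1, +×1 → 5

5 runs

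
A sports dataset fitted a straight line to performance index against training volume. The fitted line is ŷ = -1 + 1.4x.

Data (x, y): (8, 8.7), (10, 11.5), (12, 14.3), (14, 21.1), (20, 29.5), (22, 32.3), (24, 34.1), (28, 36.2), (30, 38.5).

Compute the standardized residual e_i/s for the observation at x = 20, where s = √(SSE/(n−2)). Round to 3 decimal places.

1.073

x=8: ŷ = -1 + 1.4·8 = 10.2; e = 8.7 − 10.2 = -1.5
x=10: ŷ = -1 + 1.4·10 = 13; e = 11.5 − 13 = -1.5
x=12: ŷ = -1 + 1.4·12 = 15.8; e = 14.3 − 15.8 = -1.5
x=14: ŷ = -1 + 1.4·14 = 18.6; e = 21.1 − 18.6 = 2.5
x=20: ŷ = -1 + 1.4·20 = 27; e = 29.5 − 27 = 2.5
x=22: ŷ = -1 + 1.4·22 = 29.8; e = 32.3 − 29.8 = 2.5
x=24: ŷ = -1 + 1.4·24 = 32.6; e = 34.1 − 32.6 = 1.5
x=28: ŷ = -1 + 1.4·28 = 38.2; e = 36.2 − 38.2 = -2
x=30: ŷ = -1 + 1.4·30 = 41; e = 38.5 − 41 = -2.5
SSE = 2.25 + 2.25 + 2.25 + 6.25 + 6.25 + 6.25 + 2.25 + 4 + 6.25 = 38
s = √(38/7) = 2.32993
e/s = 2.5 / 2.32993 = 1.073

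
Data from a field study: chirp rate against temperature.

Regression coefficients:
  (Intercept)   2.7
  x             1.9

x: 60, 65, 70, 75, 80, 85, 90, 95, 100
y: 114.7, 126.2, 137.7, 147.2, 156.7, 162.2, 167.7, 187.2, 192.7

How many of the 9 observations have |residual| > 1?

x=60: ŷ = 2.7 + 1.9·60 = 116.7; e = 114.7 − 116.7 = -2
x=65: ŷ = 2.7 + 1.9·65 = 126.2; e = 126.2 − 126.2 = 0
x=70: ŷ = 2.7 + 1.9·70 = 135.7; e = 137.7 − 135.7 = 2
x=75: ŷ = 2.7 + 1.9·75 = 145.2; e = 147.2 − 145.2 = 2
x=80: ŷ = 2.7 + 1.9·80 = 154.7; e = 156.7 − 154.7 = 2
x=85: ŷ = 2.7 + 1.9·85 = 164.2; e = 162.2 − 164.2 = -2
x=90: ŷ = 2.7 + 1.9·90 = 173.7; e = 167.7 − 173.7 = -6
x=95: ŷ = 2.7 + 1.9·95 = 183.2; e = 187.2 − 183.2 = 4
x=100: ŷ = 2.7 + 1.9·100 = 192.7; e = 192.7 − 192.7 = 0
|e| > 1: x=60 (|e|=2), x=70 (|e|=2), x=75 (|e|=2), x=80 (|e|=2), x=85 (|e|=2), x=90 (|e|=6), x=95 (|e|=4) → 7

7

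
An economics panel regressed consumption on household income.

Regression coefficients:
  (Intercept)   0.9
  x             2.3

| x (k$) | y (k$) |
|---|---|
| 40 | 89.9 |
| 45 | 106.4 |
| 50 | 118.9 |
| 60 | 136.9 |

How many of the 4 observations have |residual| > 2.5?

2

x=40: ŷ = 0.9 + 2.3·40 = 92.9; e = 89.9 − 92.9 = -3
x=45: ŷ = 0.9 + 2.3·45 = 104.4; e = 106.4 − 104.4 = 2
x=50: ŷ = 0.9 + 2.3·50 = 115.9; e = 118.9 − 115.9 = 3
x=60: ŷ = 0.9 + 2.3·60 = 138.9; e = 136.9 − 138.9 = -2
|e| > 2.5: x=40 (|e|=3), x=50 (|e|=3) → 2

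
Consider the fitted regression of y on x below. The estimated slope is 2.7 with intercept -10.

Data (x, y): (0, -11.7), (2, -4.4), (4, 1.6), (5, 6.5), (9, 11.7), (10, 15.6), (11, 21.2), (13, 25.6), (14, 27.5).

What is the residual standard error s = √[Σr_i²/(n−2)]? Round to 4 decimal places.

s = 1.8470

x=0: ŷ = -10 + 2.7·0 = -10; r = -11.7 − (-10) = -1.7
x=2: ŷ = -10 + 2.7·2 = -4.6; r = -4.4 − (-4.6) = 0.2
x=4: ŷ = -10 + 2.7·4 = 0.8; r = 1.6 − 0.8 = 0.8
x=5: ŷ = -10 + 2.7·5 = 3.5; r = 6.5 − 3.5 = 3
x=9: ŷ = -10 + 2.7·9 = 14.3; r = 11.7 − 14.3 = -2.6
x=10: ŷ = -10 + 2.7·10 = 17; r = 15.6 − 17 = -1.4
x=11: ŷ = -10 + 2.7·11 = 19.7; r = 21.2 − 19.7 = 1.5
x=13: ŷ = -10 + 2.7·13 = 25.1; r = 25.6 − 25.1 = 0.5
x=14: ŷ = -10 + 2.7·14 = 27.8; r = 27.5 − 27.8 = -0.3
SSE = 2.89 + 0.04 + 0.64 + 9 + 6.76 + 1.96 + 2.25 + 0.25 + 0.09 = 23.88
s = √(23.88/7) = √3.41143 ≈ 1.8470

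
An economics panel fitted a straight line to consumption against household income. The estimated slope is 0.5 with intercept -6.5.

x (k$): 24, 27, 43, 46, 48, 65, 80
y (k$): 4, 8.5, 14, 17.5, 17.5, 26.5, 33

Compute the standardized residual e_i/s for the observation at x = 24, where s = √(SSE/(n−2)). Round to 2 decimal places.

x=24: ŷ = -6.5 + 0.5·24 = 5.5; e = 4 − 5.5 = -1.5
x=27: ŷ = -6.5 + 0.5·27 = 7; e = 8.5 − 7 = 1.5
x=43: ŷ = -6.5 + 0.5·43 = 15; e = 14 − 15 = -1
x=46: ŷ = -6.5 + 0.5·46 = 16.5; e = 17.5 − 16.5 = 1
x=48: ŷ = -6.5 + 0.5·48 = 17.5; e = 17.5 − 17.5 = 0
x=65: ŷ = -6.5 + 0.5·65 = 26; e = 26.5 − 26 = 0.5
x=80: ŷ = -6.5 + 0.5·80 = 33.5; e = 33 − 33.5 = -0.5
SSE = 2.25 + 2.25 + 1 + 1 + 0 + 0.25 + 0.25 = 7
s = √(7/5) = 1.18322
e/s = -1.5 / 1.18322 = -1.27

-1.27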